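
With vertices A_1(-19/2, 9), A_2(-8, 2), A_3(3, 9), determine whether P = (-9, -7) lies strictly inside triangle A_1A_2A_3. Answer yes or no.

Barycentric coordinates of P: (-184/175, 16/7, -41/175).
The three coordinates are negative, positive, negative; a point is interior exactly when all three are positive.

no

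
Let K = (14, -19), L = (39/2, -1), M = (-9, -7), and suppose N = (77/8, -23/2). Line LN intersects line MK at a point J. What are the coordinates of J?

(19/3, -15)

Barycentric coordinates of N with respect to KLM: (1/2, 1/4, 1/4).
On side MK the L-coordinate is zero; dropping N's L-weight 1/4 and renormalizing the remaining 1/4 : 1/2 gives weights 1/3, 2/3 on M, K.
J = (1/3)·(-9, -7) + (2/3)·(14, -19) = (19/3, -15).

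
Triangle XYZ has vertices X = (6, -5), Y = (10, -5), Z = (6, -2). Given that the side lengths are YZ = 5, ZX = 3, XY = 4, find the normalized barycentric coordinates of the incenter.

(5/12, 1/4, 1/3)

The incenter has barycentric coordinates proportional to the opposite side lengths: (5 : 3 : 4).
Normalizing by 5+3+4 = 12 gives (5/12, 1/4, 1/3).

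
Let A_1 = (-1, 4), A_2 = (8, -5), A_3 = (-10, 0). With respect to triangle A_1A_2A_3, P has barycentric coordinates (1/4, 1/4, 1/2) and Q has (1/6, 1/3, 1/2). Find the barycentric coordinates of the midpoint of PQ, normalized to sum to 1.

(5/24, 7/24, 1/2)

Since both coordinate triples sum to 1, the midpoint's barycentrics are the componentwise average.
(1/4+1/6)/2 = 5/24; similarly 7/24 and 1/2.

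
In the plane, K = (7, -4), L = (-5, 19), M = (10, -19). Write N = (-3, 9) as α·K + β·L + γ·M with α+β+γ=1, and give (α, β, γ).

(-2/3, 1, 2/3)

Signed area of the reference triangle: [KLM] = ½·(7·(19−(-19)) + (-5)·(-19−(-4)) + 10·(-4−19)) = ½·(266 + 75 − 230) = 111/2.
[NLM] = ½·((-3)·(19−(-19)) + (-5)·(-19−9) + 10·(9−19)) = ½·(-114 + 140 − 100) = -37, so the K-coordinate is (-37)/(111/2) = -2/3.
[KNM] = ½·(7·(9−(-19)) + (-3)·(-19−(-4)) + 10·(-4−9)) = ½·(196 + 45 − 130) = 111/2, so the L-coordinate is 1.
[KLN] = ½·(7·(19−9) + (-5)·(9−(-4)) + (-3)·(-4−19)) = ½·(70 − 65 + 69) = 37, so the M-coordinate is 2/3.
Check: -2/3 + 1 + 2/3 = 1.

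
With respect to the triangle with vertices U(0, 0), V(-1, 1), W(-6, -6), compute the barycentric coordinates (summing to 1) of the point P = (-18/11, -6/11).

(3/11, 6/11, 2/11)

Signed area of the reference triangle: [UVW] = ½·(0·(1−(-6)) + (-1)·(-6−0) + (-6)·(0−1)) = ½·(0 + 6 + 6) = 6.
[PVW] = ½·((-18/11)·(1−(-6)) + (-1)·(-6−(-6/11)) + (-6)·(-6/11−1)) = ½·(-126/11 + 60/11 + 102/11) = 18/11, so the U-coordinate is (18/11)/6 = 3/11.
[UPW] = ½·(0·(-6/11−(-6)) + (-18/11)·(-6−0) + (-6)·(0−(-6/11))) = ½·(0 + 108/11 − 36/11) = 36/11, so the V-coordinate is 6/11.
[UVP] = ½·(0·(1−(-6/11)) + (-1)·(-6/11−0) + (-18/11)·(0−1)) = ½·(0 + 6/11 + 18/11) = 12/11, so the W-coordinate is 2/11.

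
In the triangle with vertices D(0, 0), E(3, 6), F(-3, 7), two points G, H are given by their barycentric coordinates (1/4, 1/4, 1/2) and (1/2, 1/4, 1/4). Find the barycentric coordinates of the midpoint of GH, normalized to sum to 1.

(3/8, 1/4, 3/8)

Since both coordinate triples sum to 1, the midpoint's barycentrics are the componentwise average.
(1/4+1/2)/2 = 3/8; similarly 1/4 and 3/8.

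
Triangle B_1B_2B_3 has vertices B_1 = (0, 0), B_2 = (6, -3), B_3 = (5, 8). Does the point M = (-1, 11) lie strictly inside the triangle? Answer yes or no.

Barycentric coordinates of M: (1, -1, 1).
The three coordinates are positive, negative, positive; a point is interior exactly when all three are positive.

no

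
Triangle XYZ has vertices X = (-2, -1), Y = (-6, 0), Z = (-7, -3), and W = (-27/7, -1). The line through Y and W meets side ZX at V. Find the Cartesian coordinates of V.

(-3, -7/5)

Barycentric coordinates of W with respect to XYZ: (4/7, 2/7, 1/7).
On side ZX the Y-coordinate is zero; dropping W's Y-weight 2/7 and renormalizing the remaining 1/7 : 4/7 gives weights 1/5, 4/5 on Z, X.
V = (1/5)·(-7, -3) + (4/5)·(-2, -1) = (-3, -7/5).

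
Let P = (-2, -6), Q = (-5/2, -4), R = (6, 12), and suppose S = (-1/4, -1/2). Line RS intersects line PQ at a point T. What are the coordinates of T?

Barycentric coordinates of S with respect to PQR: (1/4, 1/2, 1/4).
On side PQ the R-coordinate is zero; dropping S's R-weight 1/4 and renormalizing the remaining 1/4 : 1/2 gives weights 1/3, 2/3 on P, Q.
T = (1/3)·(-2, -6) + (2/3)·(-5/2, -4) = (-7/3, -14/3).

(-7/3, -14/3)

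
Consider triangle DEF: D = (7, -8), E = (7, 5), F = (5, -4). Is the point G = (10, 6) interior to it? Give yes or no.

Barycentric coordinates of G: (25/26, 20/13, -3/2).
The three coordinates are positive, positive, negative; a point is interior exactly when all three are positive.

no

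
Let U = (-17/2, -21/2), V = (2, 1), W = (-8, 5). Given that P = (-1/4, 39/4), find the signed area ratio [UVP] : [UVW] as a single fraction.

[UVW] = ½·((-17/2)·(1−5) + 2·(5−(-21/2)) + (-8)·(-21/2−1)) = ½·(34 + 31 + 92) = 157/2.
[UVP] = ½·((-17/2)·(1−(39/4)) + 2·(39/4−(-21/2)) + (-1/4)·(-21/2−1)) = ½·(595/8 + 81/2 + 23/8) = 471/8, so the ratio is (471/8)/(157/2) = 3/4.

3/4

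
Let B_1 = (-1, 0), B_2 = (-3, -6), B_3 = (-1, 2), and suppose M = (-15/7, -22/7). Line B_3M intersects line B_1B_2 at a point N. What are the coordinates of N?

(-7/3, -4)

Barycentric coordinates of M with respect to B_1B_2B_3: (2/7, 4/7, 1/7).
On side B_1B_2 the B_3-coordinate is zero; dropping M's B_3-weight 1/7 and renormalizing the remaining 2/7 : 4/7 gives weights 1/3, 2/3 on B_1, B_2.
N = (1/3)·(-1, 0) + (2/3)·(-3, -6) = (-7/3, -4).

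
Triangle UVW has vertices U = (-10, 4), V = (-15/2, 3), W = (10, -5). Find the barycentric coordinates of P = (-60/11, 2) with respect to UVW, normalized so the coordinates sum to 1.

(5/11, 4/11, 2/11)

Signed area of the reference triangle: [UVW] = ½·((-10)·(3−(-5)) + (-15/2)·(-5−4) + 10·(4−3)) = ½·(-80 + 135/2 + 10) = -5/4.
[PVW] = ½·((-60/11)·(3−(-5)) + (-15/2)·(-5−2) + 10·(2−3)) = ½·(-480/11 + 105/2 − 10) = -25/44, so the U-coordinate is (-25/44)/(-5/4) = 5/11.
[UPW] = ½·((-10)·(2−(-5)) + (-60/11)·(-5−4) + 10·(4−2)) = ½·(-70 + 540/11 + 20) = -5/11, so the V-coordinate is 4/11.
[UVP] = ½·((-10)·(3−2) + (-15/2)·(2−4) + (-60/11)·(4−3)) = ½·(-10 + 15 − 60/11) = -5/22, so the W-coordinate is 2/11.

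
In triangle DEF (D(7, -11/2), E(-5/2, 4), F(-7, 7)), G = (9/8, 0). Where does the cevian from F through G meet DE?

Barycentric coordinates of G with respect to DEF: (1/2, 1/4, 1/4).
On side DE the F-coordinate is zero; dropping G's F-weight 1/4 and renormalizing the remaining 1/2 : 1/4 gives weights 2/3, 1/3 on D, E.
H = (2/3)·(7, -11/2) + (1/3)·(-5/2, 4) = (23/6, -7/3).

(23/6, -7/3)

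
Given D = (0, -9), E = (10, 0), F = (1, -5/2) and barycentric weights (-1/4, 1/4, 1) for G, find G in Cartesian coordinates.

(7/2, -1/4)

G = (-1/4)·D + (1/4)·E + 1·F.
x-coordinate: (-1/4)·0 + (1/4)·10 + 1·1 = 7/2.
y-coordinate: (-1/4)·(-9) + (1/4)·0 + 1·(-5/2) = -1/4.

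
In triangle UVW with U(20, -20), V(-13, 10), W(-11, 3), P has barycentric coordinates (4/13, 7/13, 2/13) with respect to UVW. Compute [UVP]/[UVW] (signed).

The signed ratio [UVP]/[UVW] equals the barycentric coordinate of P at vertex W, which is 2/13.

2/13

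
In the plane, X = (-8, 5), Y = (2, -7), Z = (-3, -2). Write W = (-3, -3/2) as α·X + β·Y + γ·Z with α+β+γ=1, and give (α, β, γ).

Signed area of the reference triangle: [XYZ] = ½·((-8)·(-7−(-2)) + 2·(-2−5) + (-3)·(5−(-7))) = ½·(40 − 14 − 36) = -5.
[WYZ] = ½·((-3)·(-7−(-2)) + 2·(-2−(-3/2)) + (-3)·(-3/2−(-7))) = ½·(15 − 1 − 33/2) = -5/4, so the X-coordinate is (-5/4)/(-5) = 1/4.
[XWZ] = ½·((-8)·(-3/2−(-2)) + (-3)·(-2−5) + (-3)·(5−(-3/2))) = ½·(-4 + 21 − 39/2) = -5/4, so the Y-coordinate is 1/4.
[XYW] = ½·((-8)·(-7−(-3/2)) + 2·(-3/2−5) + (-3)·(5−(-7))) = ½·(44 − 13 − 36) = -5/2, so the Z-coordinate is 1/2.
Check: 1/4 + 1/4 + 1/2 = 1.

(1/4, 1/4, 1/2)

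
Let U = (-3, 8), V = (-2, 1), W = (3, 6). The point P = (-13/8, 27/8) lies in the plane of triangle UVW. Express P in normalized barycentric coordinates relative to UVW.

Signed area of the reference triangle: [UVW] = ½·((-3)·(1−6) + (-2)·(6−8) + 3·(8−1)) = ½·(15 + 4 + 21) = 20.
[PVW] = ½·((-13/8)·(1−6) + (-2)·(6−(27/8)) + 3·(27/8−1)) = ½·(65/8 − 21/4 + 57/8) = 5, so the U-coordinate is 5/20 = 1/4.
[UPW] = ½·((-3)·(27/8−6) + (-13/8)·(6−8) + 3·(8−(27/8))) = ½·(63/8 + 13/4 + 111/8) = 25/2, so the V-coordinate is 5/8.
[UVP] = ½·((-3)·(1−(27/8)) + (-2)·(27/8−8) + (-13/8)·(8−1)) = ½·(57/8 + 37/4 − 91/8) = 5/2, so the W-coordinate is 1/8.
Check: 1/4 + 5/8 + 1/8 = 1.

(1/4, 5/8, 1/8)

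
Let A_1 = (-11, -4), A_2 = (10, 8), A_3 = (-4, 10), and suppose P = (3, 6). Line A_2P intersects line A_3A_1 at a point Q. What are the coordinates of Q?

Barycentric coordinates of P with respect to A_1A_2A_3: (1/5, 3/5, 1/5).
On side A_3A_1 the A_2-coordinate is zero; dropping P's A_2-weight 3/5 and renormalizing the remaining 1/5 : 1/5 gives weights 1/2, 1/2 on A_3, A_1.
Q = (1/2)·(-4, 10) + (1/2)·(-11, -4) = (-15/2, 3).

(-15/2, 3)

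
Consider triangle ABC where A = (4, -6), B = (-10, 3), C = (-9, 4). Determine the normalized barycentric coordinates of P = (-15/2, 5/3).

Signed area of the reference triangle: [ABC] = ½·(4·(3−4) + (-10)·(4−(-6)) + (-9)·(-6−3)) = ½·(-4 − 100 + 81) = -23/2.
[PBC] = ½·((-15/2)·(3−4) + (-10)·(4−(5/3)) + (-9)·(5/3−3)) = ½·(15/2 − 70/3 + 12) = -23/12, so the A-coordinate is (-23/12)/(-23/2) = 1/6.
[APC] = ½·(4·(5/3−4) + (-15/2)·(4−(-6)) + (-9)·(-6−(5/3))) = ½·(-28/3 − 75 + 69) = -23/3, so the B-coordinate is 2/3.
[ABP] = ½·(4·(3−(5/3)) + (-10)·(5/3−(-6)) + (-15/2)·(-6−3)) = ½·(16/3 − 230/3 + 135/2) = -23/12, so the C-coordinate is 1/6.
Check: 1/6 + 2/3 + 1/6 = 1.

(1/6, 2/3, 1/6)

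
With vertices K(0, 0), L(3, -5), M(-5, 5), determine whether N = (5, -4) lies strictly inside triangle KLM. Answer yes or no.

Barycentric coordinates of N: (14/5, -1/2, -13/10).
The three coordinates are positive, negative, negative; a point is interior exactly when all three are positive.

no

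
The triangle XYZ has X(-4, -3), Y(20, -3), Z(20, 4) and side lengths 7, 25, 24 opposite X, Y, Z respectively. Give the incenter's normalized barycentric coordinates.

(1/8, 25/56, 3/7)

The incenter has barycentric coordinates proportional to the opposite side lengths: (7 : 25 : 24).
Normalizing by 7+25+24 = 56 gives (1/8, 25/56, 3/7).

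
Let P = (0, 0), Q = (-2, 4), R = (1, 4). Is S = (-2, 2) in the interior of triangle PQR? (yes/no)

Barycentric coordinates of S: (1/2, 5/6, -1/3).
The three coordinates are positive, positive, negative; a point is interior exactly when all three are positive.

no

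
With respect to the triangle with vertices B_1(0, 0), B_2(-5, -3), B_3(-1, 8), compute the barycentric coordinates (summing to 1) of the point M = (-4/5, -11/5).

Signed area of the reference triangle: [B_1B_2B_3] = ½·(0·(-3−8) + (-5)·(8−0) + (-1)·(0−(-3))) = ½·(0 − 40 − 3) = -43/2.
[MB_2B_3] = ½·((-4/5)·(-3−8) + (-5)·(8−(-11/5)) + (-1)·(-11/5−(-3))) = ½·(44/5 − 51 − 4/5) = -43/2, so the B_1-coordinate is (-43/2)/(-43/2) = 1.
[B_1MB_3] = ½·(0·(-11/5−8) + (-4/5)·(8−0) + (-1)·(0−(-11/5))) = ½·(0 − 32/5 − 11/5) = -43/10, so the B_2-coordinate is 1/5.
[B_1B_2M] = ½·(0·(-3−(-11/5)) + (-5)·(-11/5−0) + (-4/5)·(0−(-3))) = ½·(0 + 11 − 12/5) = 43/10, so the B_3-coordinate is -1/5.
Check: 1 + 1/5 − 1/5 = 1.

(1, 1/5, -1/5)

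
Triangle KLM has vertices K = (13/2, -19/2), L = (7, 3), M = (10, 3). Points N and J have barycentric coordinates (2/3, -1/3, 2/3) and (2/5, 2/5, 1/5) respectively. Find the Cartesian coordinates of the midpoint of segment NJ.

Barycentric coordinates of the midpoint are the average: (8/15, 1/30, 13/30).
Converting: (8/15)·K + (1/30)·L + (13/30)·M = (241/30, -11/3).

(241/30, -11/3)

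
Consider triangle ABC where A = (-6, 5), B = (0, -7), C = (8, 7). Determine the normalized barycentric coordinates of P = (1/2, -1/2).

(1/4, 1/2, 1/4)

Signed area of the reference triangle: [ABC] = ½·((-6)·(-7−7) + 0·(7−5) + 8·(5−(-7))) = ½·(84 + 0 + 96) = 90.
[PBC] = ½·((1/2)·(-7−7) + 0·(7−(-1/2)) + 8·(-1/2−(-7))) = ½·(-7 + 0 + 52) = 45/2, so the A-coordinate is (45/2)/90 = 1/4.
[APC] = ½·((-6)·(-1/2−7) + (1/2)·(7−5) + 8·(5−(-1/2))) = ½·(45 + 1 + 44) = 45, so the B-coordinate is 1/2.
[ABP] = ½·((-6)·(-7−(-1/2)) + 0·(-1/2−5) + (1/2)·(5−(-7))) = ½·(39 + 0 + 6) = 45/2, so the C-coordinate is 1/4.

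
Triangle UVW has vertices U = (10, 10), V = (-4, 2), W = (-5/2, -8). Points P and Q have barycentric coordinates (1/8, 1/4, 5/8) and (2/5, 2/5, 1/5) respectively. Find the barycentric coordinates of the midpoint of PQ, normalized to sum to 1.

(21/80, 13/40, 33/80)

Since both coordinate triples sum to 1, the midpoint's barycentrics are the componentwise average.
(1/8+2/5)/2 = 21/80; similarly 13/40 and 33/80.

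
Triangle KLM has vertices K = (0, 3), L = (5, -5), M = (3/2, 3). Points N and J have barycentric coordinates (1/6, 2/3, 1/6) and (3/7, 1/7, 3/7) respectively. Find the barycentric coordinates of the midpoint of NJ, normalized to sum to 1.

Since both coordinate triples sum to 1, the midpoint's barycentrics are the componentwise average.
(1/6+3/7)/2 = 25/84; similarly 17/42 and 25/84.

(25/84, 17/42, 25/84)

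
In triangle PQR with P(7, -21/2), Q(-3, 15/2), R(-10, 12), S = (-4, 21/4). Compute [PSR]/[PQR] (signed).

[PQR] = ½·(7·(15/2−12) + (-3)·(12−(-21/2)) + (-10)·(-21/2−(15/2))) = ½·(-63/2 − 135/2 + 180) = 81/2.
[PSR] = ½·(7·(21/4−12) + (-4)·(12−(-21/2)) + (-10)·(-21/2−(21/4))) = ½·(-189/4 − 90 + 315/2) = 81/8, so the ratio is (81/8)/(81/2) = 1/4.

1/4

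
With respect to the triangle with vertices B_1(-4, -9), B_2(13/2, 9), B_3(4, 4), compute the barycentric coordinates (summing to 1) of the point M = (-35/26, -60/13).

(9/13, 1/13, 3/13)

Signed area of the reference triangle: [B_1B_2B_3] = ½·((-4)·(9−4) + (13/2)·(4−(-9)) + 4·(-9−9)) = ½·(-20 + 169/2 − 72) = -15/4.
[MB_2B_3] = ½·((-35/26)·(9−4) + (13/2)·(4−(-60/13)) + 4·(-60/13−9)) = ½·(-175/26 + 56 − 708/13) = -135/52, so the B_1-coordinate is (-135/52)/(-15/4) = 9/13.
[B_1MB_3] = ½·((-4)·(-60/13−4) + (-35/26)·(4−(-9)) + 4·(-9−(-60/13))) = ½·(448/13 − 35/2 − 228/13) = -15/52, so the B_2-coordinate is 1/13.
[B_1B_2M] = ½·((-4)·(9−(-60/13)) + (13/2)·(-60/13−(-9)) + (-35/26)·(-9−9)) = ½·(-708/13 + 57/2 + 315/13) = -45/52, so the B_3-coordinate is 3/13.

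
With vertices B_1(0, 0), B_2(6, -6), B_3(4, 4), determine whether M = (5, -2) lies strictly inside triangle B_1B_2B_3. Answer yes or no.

yes

Barycentric coordinates of M: (1/24, 7/12, 3/8).
The three coordinates are positive, positive, positive; a point is interior exactly when all three are positive.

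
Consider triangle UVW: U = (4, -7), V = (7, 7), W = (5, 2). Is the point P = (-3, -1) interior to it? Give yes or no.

no

Barycentric coordinates of P: (-34/13, -69/13, 116/13).
The three coordinates are negative, negative, positive; a point is interior exactly when all three are positive.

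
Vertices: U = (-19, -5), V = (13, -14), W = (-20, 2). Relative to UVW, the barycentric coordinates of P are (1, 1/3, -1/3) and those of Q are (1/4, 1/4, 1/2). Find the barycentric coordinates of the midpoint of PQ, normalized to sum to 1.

(5/8, 7/24, 1/12)

Since both coordinate triples sum to 1, the midpoint's barycentrics are the componentwise average.
(1+1/4)/2 = 5/8; similarly 7/24 and 1/12.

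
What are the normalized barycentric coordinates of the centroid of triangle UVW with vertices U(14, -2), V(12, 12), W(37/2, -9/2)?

(1/3, 1/3, 1/3)

The centroid is the average of the vertices, so each weight is 1/3.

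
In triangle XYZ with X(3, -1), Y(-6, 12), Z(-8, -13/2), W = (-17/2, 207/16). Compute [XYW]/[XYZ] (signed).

1/8

[XYZ] = ½·(3·(12−(-13/2)) + (-6)·(-13/2−(-1)) + (-8)·(-1−12)) = ½·(111/2 + 33 + 104) = 385/4.
[XYW] = ½·(3·(12−(207/16)) + (-6)·(207/16−(-1)) + (-17/2)·(-1−12)) = ½·(-45/16 − 669/8 + 221/2) = 385/32, so the ratio is (385/32)/(385/4) = 1/8.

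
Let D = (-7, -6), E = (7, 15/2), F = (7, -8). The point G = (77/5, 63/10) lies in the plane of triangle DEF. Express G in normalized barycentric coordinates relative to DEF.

Signed area of the reference triangle: [DEF] = ½·((-7)·(15/2−(-8)) + 7·(-8−(-6)) + 7·(-6−(15/2))) = ½·(-217/2 − 14 − 189/2) = -217/2.
[GEF] = ½·((77/5)·(15/2−(-8)) + 7·(-8−(63/10)) + 7·(63/10−(15/2))) = ½·(2387/10 − 1001/10 − 42/5) = 651/10, so the D-coordinate is (651/10)/(-217/2) = -3/5.
[DGF] = ½·((-7)·(63/10−(-8)) + (77/5)·(-8−(-6)) + 7·(-6−(63/10))) = ½·(-1001/10 − 154/5 − 861/10) = -217/2, so the E-coordinate is 1.
[DEG] = ½·((-7)·(15/2−(63/10)) + 7·(63/10−(-6)) + (77/5)·(-6−(15/2))) = ½·(-42/5 + 861/10 − 2079/10) = -651/10, so the F-coordinate is 3/5.
Check: -3/5 + 1 + 3/5 = 1.

(-3/5, 1, 3/5)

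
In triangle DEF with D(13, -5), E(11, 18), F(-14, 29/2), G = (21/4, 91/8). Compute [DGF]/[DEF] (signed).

1/2

[DEF] = ½·(13·(18−(29/2)) + 11·(29/2−(-5)) + (-14)·(-5−18)) = ½·(91/2 + 429/2 + 322) = 291.
[DGF] = ½·(13·(91/8−(29/2)) + (21/4)·(29/2−(-5)) + (-14)·(-5−(91/8))) = ½·(-325/8 + 819/8 + 917/4) = 291/2, so the ratio is (291/2)/291 = 1/2.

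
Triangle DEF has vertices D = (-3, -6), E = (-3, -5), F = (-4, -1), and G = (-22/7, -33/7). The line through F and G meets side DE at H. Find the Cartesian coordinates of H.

Barycentric coordinates of G with respect to DEF: (2/7, 4/7, 1/7).
On side DE the F-coordinate is zero; dropping G's F-weight 1/7 and renormalizing the remaining 2/7 : 4/7 gives weights 1/3, 2/3 on D, E.
H = (1/3)·(-3, -6) + (2/3)·(-3, -5) = (-3, -16/3).

(-3, -16/3)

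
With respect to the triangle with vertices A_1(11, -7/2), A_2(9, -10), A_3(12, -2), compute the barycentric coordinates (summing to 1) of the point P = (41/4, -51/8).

Signed area of the reference triangle: [A_1A_2A_3] = ½·(11·(-10−(-2)) + 9·(-2−(-7/2)) + 12·(-7/2−(-10))) = ½·(-88 + 27/2 + 78) = 7/4.
[PA_2A_3] = ½·((41/4)·(-10−(-2)) + 9·(-2−(-51/8)) + 12·(-51/8−(-10))) = ½·(-82 + 315/8 + 87/2) = 7/16, so the A_1-coordinate is (7/16)/(7/4) = 1/4.
[A_1PA_3] = ½·(11·(-51/8−(-2)) + (41/4)·(-2−(-7/2)) + 12·(-7/2−(-51/8))) = ½·(-385/8 + 123/8 + 69/2) = 7/8, so the A_2-coordinate is 1/2.
[A_1A_2P] = ½·(11·(-10−(-51/8)) + 9·(-51/8−(-7/2)) + (41/4)·(-7/2−(-10))) = ½·(-319/8 − 207/8 + 533/8) = 7/16, so the A_3-coordinate is 1/4.

(1/4, 1/2, 1/4)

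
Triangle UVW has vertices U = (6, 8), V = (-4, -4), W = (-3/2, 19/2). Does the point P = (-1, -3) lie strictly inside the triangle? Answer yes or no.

no

Barycentric coordinates of P: (38/105, 31/35, -26/105).
The three coordinates are positive, positive, negative; a point is interior exactly when all three are positive.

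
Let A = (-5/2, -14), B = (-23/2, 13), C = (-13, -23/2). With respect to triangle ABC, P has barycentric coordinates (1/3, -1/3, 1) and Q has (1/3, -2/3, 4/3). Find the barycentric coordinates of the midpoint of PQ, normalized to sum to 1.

(1/3, -1/2, 7/6)

Since both coordinate triples sum to 1, the midpoint's barycentrics are the componentwise average.
(1/3+1/3)/2 = 1/3; similarly -1/2 and 7/6.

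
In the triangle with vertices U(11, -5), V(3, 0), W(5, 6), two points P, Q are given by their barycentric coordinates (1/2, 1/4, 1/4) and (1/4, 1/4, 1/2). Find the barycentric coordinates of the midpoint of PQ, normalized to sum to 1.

(3/8, 1/4, 3/8)

Since both coordinate triples sum to 1, the midpoint's barycentrics are the componentwise average.
(1/2+1/4)/2 = 3/8; similarly 1/4 and 3/8.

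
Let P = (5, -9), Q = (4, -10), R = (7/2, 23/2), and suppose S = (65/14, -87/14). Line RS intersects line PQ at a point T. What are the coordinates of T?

Barycentric coordinates of S with respect to PQR: (5/7, 1/7, 1/7).
On side PQ the R-coordinate is zero; dropping S's R-weight 1/7 and renormalizing the remaining 5/7 : 1/7 gives weights 5/6, 1/6 on P, Q.
T = (5/6)·(5, -9) + (1/6)·(4, -10) = (29/6, -55/6).

(29/6, -55/6)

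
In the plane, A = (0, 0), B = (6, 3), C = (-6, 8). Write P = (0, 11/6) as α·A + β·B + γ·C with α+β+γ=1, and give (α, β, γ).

(2/3, 1/6, 1/6)

Signed area of the reference triangle: [ABC] = ½·(0·(3−8) + 6·(8−0) + (-6)·(0−3)) = ½·(0 + 48 + 18) = 33.
[PBC] = ½·(0·(3−8) + 6·(8−(11/6)) + (-6)·(11/6−3)) = ½·(0 + 37 + 7) = 22, so the A-coordinate is 22/33 = 2/3.
[APC] = ½·(0·(11/6−8) + 0·(8−0) + (-6)·(0−(11/6))) = ½·(0 + 0 + 11) = 11/2, so the B-coordinate is 1/6.
[ABP] = ½·(0·(3−(11/6)) + 6·(11/6−0) + 0·(0−3)) = ½·(0 + 11 + 0) = 11/2, so the C-coordinate is 1/6.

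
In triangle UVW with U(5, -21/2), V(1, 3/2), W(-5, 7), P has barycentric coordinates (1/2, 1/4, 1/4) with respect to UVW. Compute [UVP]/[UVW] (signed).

1/4

The signed ratio [UVP]/[UVW] equals the barycentric coordinate of P at vertex W, which is 1/4.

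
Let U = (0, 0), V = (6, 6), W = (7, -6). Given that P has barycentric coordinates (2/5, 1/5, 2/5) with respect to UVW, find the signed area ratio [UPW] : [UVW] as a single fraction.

1/5

The signed ratio [UPW]/[UVW] equals the barycentric coordinate of P at vertex V, which is 1/5.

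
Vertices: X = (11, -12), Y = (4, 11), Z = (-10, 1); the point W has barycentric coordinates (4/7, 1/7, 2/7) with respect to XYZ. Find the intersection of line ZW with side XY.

(48/5, -37/5)

Line ZW meets XY where the Z-coordinate vanishes; zeroing W's Z-weight and renormalizing leaves X, Y-weights 4/7 : 1/7 → (4/5, 1/5).
So V = (4/5)·X + (1/5)·Y = (48/5, -37/5).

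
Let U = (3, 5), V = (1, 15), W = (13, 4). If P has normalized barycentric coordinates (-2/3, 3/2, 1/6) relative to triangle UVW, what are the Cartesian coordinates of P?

P = (-2/3)·U + (3/2)·V + (1/6)·W.
x-coordinate: (-2/3)·3 + (3/2)·1 + (1/6)·13 = 5/3.
y-coordinate: (-2/3)·5 + (3/2)·15 + (1/6)·4 = 119/6.

(5/3, 119/6)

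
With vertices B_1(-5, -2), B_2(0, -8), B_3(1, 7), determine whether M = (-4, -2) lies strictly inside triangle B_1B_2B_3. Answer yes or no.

Barycentric coordinates of M: (22/27, 1/9, 2/27).
The three coordinates are positive, positive, positive; a point is interior exactly when all three are positive.

yes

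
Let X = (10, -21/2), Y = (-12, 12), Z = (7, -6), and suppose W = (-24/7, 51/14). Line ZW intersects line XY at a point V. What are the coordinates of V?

(-38/5, 15/2)

Barycentric coordinates of W with respect to XYZ: (1/7, 4/7, 2/7).
On side XY the Z-coordinate is zero; dropping W's Z-weight 2/7 and renormalizing the remaining 1/7 : 4/7 gives weights 1/5, 4/5 on X, Y.
V = (1/5)·(10, -21/2) + (4/5)·(-12, 12) = (-38/5, 15/2).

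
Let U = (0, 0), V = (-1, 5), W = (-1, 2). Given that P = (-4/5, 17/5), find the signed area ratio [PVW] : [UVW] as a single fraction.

1/5

[UVW] = ½·(0·(5−2) + (-1)·(2−0) + (-1)·(0−5)) = ½·(0 − 2 + 5) = 3/2.
[PVW] = ½·((-4/5)·(5−2) + (-1)·(2−(17/5)) + (-1)·(17/5−5)) = ½·(-12/5 + 7/5 + 8/5) = 3/10, so the ratio is (3/10)/(3/2) = 1/5.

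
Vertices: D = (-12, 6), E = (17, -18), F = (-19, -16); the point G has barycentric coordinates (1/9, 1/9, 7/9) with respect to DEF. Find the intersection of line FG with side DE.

Line FG meets DE where the F-coordinate vanishes; zeroing G's F-weight and renormalizing leaves D, E-weights 1/9 : 1/9 → (1/2, 1/2).
So H = (1/2)·D + (1/2)·E = (5/2, -6).

(5/2, -6)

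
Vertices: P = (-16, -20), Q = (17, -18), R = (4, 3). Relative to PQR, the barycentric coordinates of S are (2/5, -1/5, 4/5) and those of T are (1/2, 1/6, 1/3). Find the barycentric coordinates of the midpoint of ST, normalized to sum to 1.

Since both coordinate triples sum to 1, the midpoint's barycentrics are the componentwise average.
(2/5+1/2)/2 = 9/20; similarly -1/60 and 17/30.

(9/20, -1/60, 17/30)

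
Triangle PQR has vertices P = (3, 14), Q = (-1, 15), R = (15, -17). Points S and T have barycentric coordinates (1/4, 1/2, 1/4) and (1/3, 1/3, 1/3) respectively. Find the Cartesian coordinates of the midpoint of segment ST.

(29/6, 43/8)

Barycentric coordinates of the midpoint are the average: (7/24, 5/12, 7/24).
Converting: (7/24)·P + (5/12)·Q + (7/24)·R = (29/6, 43/8).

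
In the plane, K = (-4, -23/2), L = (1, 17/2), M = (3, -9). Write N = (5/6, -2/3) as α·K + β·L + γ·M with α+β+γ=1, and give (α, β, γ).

Signed area of the reference triangle: [KLM] = ½·((-4)·(17/2−(-9)) + 1·(-9−(-23/2)) + 3·(-23/2−(17/2))) = ½·(-70 + 5/2 − 60) = -255/4.
[NLM] = ½·((5/6)·(17/2−(-9)) + 1·(-9−(-2/3)) + 3·(-2/3−(17/2))) = ½·(175/12 − 25/3 − 55/2) = -85/8, so the K-coordinate is (-85/8)/(-255/4) = 1/6.
[KNM] = ½·((-4)·(-2/3−(-9)) + (5/6)·(-9−(-23/2)) + 3·(-23/2−(-2/3))) = ½·(-100/3 + 25/12 − 65/2) = -255/8, so the L-coordinate is 1/2.
[KLN] = ½·((-4)·(17/2−(-2/3)) + 1·(-2/3−(-23/2)) + (5/6)·(-23/2−(17/2))) = ½·(-110/3 + 65/6 − 50/3) = -85/4, so the M-coordinate is 1/3.
Check: 1/6 + 1/2 + 1/3 = 1.

(1/6, 1/2, 1/3)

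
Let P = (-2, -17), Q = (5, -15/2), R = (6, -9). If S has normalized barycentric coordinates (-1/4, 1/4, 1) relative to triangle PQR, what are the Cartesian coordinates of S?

(31/4, -53/8)

S = (-1/4)·P + (1/4)·Q + 1·R.
x-coordinate: (-1/4)·(-2) + (1/4)·5 + 1·6 = 31/4.
y-coordinate: (-1/4)·(-17) + (1/4)·(-15/2) + 1·(-9) = -53/8.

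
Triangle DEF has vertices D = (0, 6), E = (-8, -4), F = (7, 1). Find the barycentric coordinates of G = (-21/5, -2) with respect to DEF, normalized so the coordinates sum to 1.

(1/10, 7/10, 1/5)

Signed area of the reference triangle: [DEF] = ½·(0·(-4−1) + (-8)·(1−6) + 7·(6−(-4))) = ½·(0 + 40 + 70) = 55.
[GEF] = ½·((-21/5)·(-4−1) + (-8)·(1−(-2)) + 7·(-2−(-4))) = ½·(21 − 24 + 14) = 11/2, so the D-coordinate is (11/2)/55 = 1/10.
[DGF] = ½·(0·(-2−1) + (-21/5)·(1−6) + 7·(6−(-2))) = ½·(0 + 21 + 56) = 77/2, so the E-coordinate is 7/10.
[DEG] = ½·(0·(-4−(-2)) + (-8)·(-2−6) + (-21/5)·(6−(-4))) = ½·(0 + 64 − 42) = 11, so the F-coordinate is 1/5.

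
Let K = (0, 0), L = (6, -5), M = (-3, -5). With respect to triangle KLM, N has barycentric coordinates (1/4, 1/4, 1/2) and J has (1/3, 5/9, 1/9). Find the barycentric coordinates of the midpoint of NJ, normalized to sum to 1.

Since both coordinate triples sum to 1, the midpoint's barycentrics are the componentwise average.
(1/4+1/3)/2 = 7/24; similarly 29/72 and 11/36.

(7/24, 29/72, 11/36)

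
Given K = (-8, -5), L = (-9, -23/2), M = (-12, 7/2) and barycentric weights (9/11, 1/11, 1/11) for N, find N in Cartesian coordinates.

(-93/11, -53/11)

N = (9/11)·K + (1/11)·L + (1/11)·M.
x-coordinate: (9/11)·(-8) + (1/11)·(-9) + (1/11)·(-12) = -93/11.
y-coordinate: (9/11)·(-5) + (1/11)·(-23/2) + (1/11)·(7/2) = -53/11.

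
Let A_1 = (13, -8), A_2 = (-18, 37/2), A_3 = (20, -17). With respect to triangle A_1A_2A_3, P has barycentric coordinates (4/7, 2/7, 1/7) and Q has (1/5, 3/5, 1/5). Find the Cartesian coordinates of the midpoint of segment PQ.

(33/70, 307/140)

Barycentric coordinates of the midpoint are the average: (27/70, 31/70, 6/35).
Converting: (27/70)·A_1 + (31/70)·A_2 + (6/35)·A_3 = (33/70, 307/140).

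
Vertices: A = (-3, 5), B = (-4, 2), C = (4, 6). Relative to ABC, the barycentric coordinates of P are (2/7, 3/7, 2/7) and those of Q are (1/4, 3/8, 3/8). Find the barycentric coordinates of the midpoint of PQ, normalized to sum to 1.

Since both coordinate triples sum to 1, the midpoint's barycentrics are the componentwise average.
(2/7+1/4)/2 = 15/56; similarly 45/112 and 37/112.

(15/56, 45/112, 37/112)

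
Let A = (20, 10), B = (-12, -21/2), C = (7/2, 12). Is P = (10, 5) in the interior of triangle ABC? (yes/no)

yes

Barycentric coordinates of P: (1019/1609, 410/1609, 180/1609).
The three coordinates are positive, positive, positive; a point is interior exactly when all three are positive.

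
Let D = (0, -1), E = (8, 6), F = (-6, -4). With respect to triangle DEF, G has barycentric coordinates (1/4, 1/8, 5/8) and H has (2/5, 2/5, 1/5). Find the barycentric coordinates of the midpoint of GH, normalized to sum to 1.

Since both coordinate triples sum to 1, the midpoint's barycentrics are the componentwise average.
(1/4+2/5)/2 = 13/40; similarly 21/80 and 33/80.

(13/40, 21/80, 33/80)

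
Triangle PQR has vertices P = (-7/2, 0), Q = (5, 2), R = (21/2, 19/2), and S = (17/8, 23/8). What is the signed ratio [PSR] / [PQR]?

1/4

[PQR] = ½·((-7/2)·(2−(19/2)) + 5·(19/2−0) + (21/2)·(0−2)) = ½·(105/4 + 95/2 − 21) = 211/8.
[PSR] = ½·((-7/2)·(23/8−(19/2)) + (17/8)·(19/2−0) + (21/2)·(0−(23/8))) = ½·(371/16 + 323/16 − 483/16) = 211/32, so the ratio is (211/32)/(211/8) = 1/4.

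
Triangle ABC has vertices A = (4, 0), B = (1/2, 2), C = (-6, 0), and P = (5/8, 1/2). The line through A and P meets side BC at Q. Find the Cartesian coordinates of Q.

(-11/4, 1)

Barycentric coordinates of P with respect to ABC: (1/2, 1/4, 1/4).
On side BC the A-coordinate is zero; dropping P's A-weight 1/2 and renormalizing the remaining 1/4 : 1/4 gives weights 1/2, 1/2 on B, C.
Q = (1/2)·(1/2, 2) + (1/2)·(-6, 0) = (-11/4, 1).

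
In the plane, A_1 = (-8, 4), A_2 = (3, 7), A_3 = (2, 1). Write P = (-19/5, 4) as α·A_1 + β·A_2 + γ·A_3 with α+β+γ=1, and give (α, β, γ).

(3/5, 1/5, 1/5)

Signed area of the reference triangle: [A_1A_2A_3] = ½·((-8)·(7−1) + 3·(1−4) + 2·(4−7)) = ½·(-48 − 9 − 6) = -63/2.
[PA_2A_3] = ½·((-19/5)·(7−1) + 3·(1−4) + 2·(4−7)) = ½·(-114/5 − 9 − 6) = -189/10, so the A_1-coordinate is (-189/10)/(-63/2) = 3/5.
[A_1PA_3] = ½·((-8)·(4−1) + (-19/5)·(1−4) + 2·(4−4)) = ½·(-24 + 57/5 + 0) = -63/10, so the A_2-coordinate is 1/5.
[A_1A_2P] = ½·((-8)·(7−4) + 3·(4−4) + (-19/5)·(4−7)) = ½·(-24 + 0 + 57/5) = -63/10, so the A_3-coordinate is 1/5.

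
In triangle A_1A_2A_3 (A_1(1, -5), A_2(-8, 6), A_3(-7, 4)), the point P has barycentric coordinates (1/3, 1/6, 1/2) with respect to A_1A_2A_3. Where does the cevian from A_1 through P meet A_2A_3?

(-29/4, 9/2)

Line A_1P meets A_2A_3 where the A_1-coordinate vanishes; zeroing P's A_1-weight and renormalizing leaves A_2, A_3-weights 1/6 : 1/2 → (1/4, 3/4).
So Q = (1/4)·A_2 + (3/4)·A_3 = (-29/4, 9/2).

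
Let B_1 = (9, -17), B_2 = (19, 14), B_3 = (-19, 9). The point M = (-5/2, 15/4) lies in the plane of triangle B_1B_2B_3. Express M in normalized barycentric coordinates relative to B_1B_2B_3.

(1/4, 1/4, 1/2)

Signed area of the reference triangle: [B_1B_2B_3] = ½·(9·(14−9) + 19·(9−(-17)) + (-19)·(-17−14)) = ½·(45 + 494 + 589) = 564.
[MB_2B_3] = ½·((-5/2)·(14−9) + 19·(9−(15/4)) + (-19)·(15/4−14)) = ½·(-25/2 + 399/4 + 779/4) = 141, so the B_1-coordinate is 141/564 = 1/4.
[B_1MB_3] = ½·(9·(15/4−9) + (-5/2)·(9−(-17)) + (-19)·(-17−(15/4))) = ½·(-189/4 − 65 + 1577/4) = 141, so the B_2-coordinate is 1/4.
[B_1B_2M] = ½·(9·(14−(15/4)) + 19·(15/4−(-17)) + (-5/2)·(-17−14)) = ½·(369/4 + 1577/4 + 155/2) = 282, so the B_3-coordinate is 1/2.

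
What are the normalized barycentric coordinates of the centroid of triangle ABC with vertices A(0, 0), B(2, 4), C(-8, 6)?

The centroid is the average of the vertices, so each weight is 1/3.

(1/3, 1/3, 1/3)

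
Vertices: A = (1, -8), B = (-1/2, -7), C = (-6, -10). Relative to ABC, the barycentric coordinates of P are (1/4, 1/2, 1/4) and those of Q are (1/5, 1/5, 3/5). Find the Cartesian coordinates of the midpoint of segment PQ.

(-5/2, -17/2)

Barycentric coordinates of the midpoint are the average: (9/40, 7/20, 17/40).
Converting: (9/40)·A + (7/20)·B + (17/40)·C = (-5/2, -17/2).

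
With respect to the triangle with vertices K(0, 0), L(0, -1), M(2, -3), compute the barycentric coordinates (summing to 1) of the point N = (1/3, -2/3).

(2/3, 1/6, 1/6)

Signed area of the reference triangle: [KLM] = ½·(0·(-1−(-3)) + 0·(-3−0) + 2·(0−(-1))) = ½·(0 + 0 + 2) = 1.
[NLM] = ½·((1/3)·(-1−(-3)) + 0·(-3−(-2/3)) + 2·(-2/3−(-1))) = ½·(2/3 + 0 + 2/3) = 2/3, so the K-coordinate is (2/3)/1 = 2/3.
[KNM] = ½·(0·(-2/3−(-3)) + (1/3)·(-3−0) + 2·(0−(-2/3))) = ½·(0 − 1 + 4/3) = 1/6, so the L-coordinate is 1/6.
[KLN] = ½·(0·(-1−(-2/3)) + 0·(-2/3−0) + (1/3)·(0−(-1))) = ½·(0 + 0 + 1/3) = 1/6, so the M-coordinate is 1/6.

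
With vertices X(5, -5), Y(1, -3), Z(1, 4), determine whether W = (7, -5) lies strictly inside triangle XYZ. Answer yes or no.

no

Barycentric coordinates of W: (3/2, -9/14, 1/7).
The three coordinates are positive, negative, positive; a point is interior exactly when all three are positive.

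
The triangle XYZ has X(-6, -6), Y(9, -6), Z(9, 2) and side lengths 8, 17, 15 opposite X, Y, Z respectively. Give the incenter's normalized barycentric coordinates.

(1/5, 17/40, 3/8)

The incenter has barycentric coordinates proportional to the opposite side lengths: (8 : 17 : 15).
Normalizing by 8+17+15 = 40 gives (1/5, 17/40, 3/8).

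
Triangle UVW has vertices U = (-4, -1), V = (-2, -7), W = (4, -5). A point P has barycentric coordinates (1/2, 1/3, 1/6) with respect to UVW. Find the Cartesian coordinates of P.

P = (1/2)·U + (1/3)·V + (1/6)·W.
x-coordinate: (1/2)·(-4) + (1/3)·(-2) + (1/6)·4 = -2.
y-coordinate: (1/2)·(-1) + (1/3)·(-7) + (1/6)·(-5) = -11/3.

(-2, -11/3)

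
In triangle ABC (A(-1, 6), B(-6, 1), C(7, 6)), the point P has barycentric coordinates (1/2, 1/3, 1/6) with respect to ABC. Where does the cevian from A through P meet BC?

(-5/3, 8/3)

Line AP meets BC where the A-coordinate vanishes; zeroing P's A-weight and renormalizing leaves B, C-weights 1/3 : 1/6 → (2/3, 1/3).
So Q = (2/3)·B + (1/3)·C = (-5/3, 8/3).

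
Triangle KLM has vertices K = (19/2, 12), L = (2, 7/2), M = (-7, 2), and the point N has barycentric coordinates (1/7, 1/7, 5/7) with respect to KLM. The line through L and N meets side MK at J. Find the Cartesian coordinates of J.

Line LN meets MK where the L-coordinate vanishes; zeroing N's L-weight and renormalizing leaves M, K-weights 5/7 : 1/7 → (5/6, 1/6).
So J = (5/6)·M + (1/6)·K = (-17/4, 11/3).

(-17/4, 11/3)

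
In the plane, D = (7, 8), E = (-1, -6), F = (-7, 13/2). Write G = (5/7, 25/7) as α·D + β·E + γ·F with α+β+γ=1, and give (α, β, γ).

(3/7, 2/7, 2/7)

Signed area of the reference triangle: [DEF] = ½·(7·(-6−(13/2)) + (-1)·(13/2−8) + (-7)·(8−(-6))) = ½·(-175/2 + 3/2 − 98) = -92.
[GEF] = ½·((5/7)·(-6−(13/2)) + (-1)·(13/2−(25/7)) + (-7)·(25/7−(-6))) = ½·(-125/14 − 41/14 − 67) = -276/7, so the D-coordinate is (-276/7)/(-92) = 3/7.
[DGF] = ½·(7·(25/7−(13/2)) + (5/7)·(13/2−8) + (-7)·(8−(25/7))) = ½·(-41/2 − 15/14 − 31) = -184/7, so the E-coordinate is 2/7.
[DEG] = ½·(7·(-6−(25/7)) + (-1)·(25/7−8) + (5/7)·(8−(-6))) = ½·(-67 + 31/7 + 10) = -184/7, so the F-coordinate is 2/7.
Check: 3/7 + 2/7 + 2/7 = 1.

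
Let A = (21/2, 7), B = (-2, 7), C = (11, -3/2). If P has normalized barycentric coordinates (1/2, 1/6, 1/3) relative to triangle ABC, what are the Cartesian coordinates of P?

P = (1/2)·A + (1/6)·B + (1/3)·C.
x-coordinate: (1/2)·(21/2) + (1/6)·(-2) + (1/3)·11 = 103/12.
y-coordinate: (1/2)·7 + (1/6)·7 + (1/3)·(-3/2) = 25/6.

(103/12, 25/6)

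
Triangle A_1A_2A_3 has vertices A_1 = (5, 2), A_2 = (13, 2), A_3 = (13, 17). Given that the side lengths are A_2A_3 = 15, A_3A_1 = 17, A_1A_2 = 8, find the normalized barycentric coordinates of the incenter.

The incenter has barycentric coordinates proportional to the opposite side lengths: (15 : 17 : 8).
Normalizing by 15+17+8 = 40 gives (3/8, 17/40, 1/5).

(3/8, 17/40, 1/5)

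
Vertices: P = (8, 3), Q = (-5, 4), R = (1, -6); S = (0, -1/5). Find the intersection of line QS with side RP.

Barycentric coordinates of S with respect to PQR: (1/5, 2/5, 2/5).
On side RP the Q-coordinate is zero; dropping S's Q-weight 2/5 and renormalizing the remaining 2/5 : 1/5 gives weights 2/3, 1/3 on R, P.
T = (2/3)·(1, -6) + (1/3)·(8, 3) = (10/3, -3).

(10/3, -3)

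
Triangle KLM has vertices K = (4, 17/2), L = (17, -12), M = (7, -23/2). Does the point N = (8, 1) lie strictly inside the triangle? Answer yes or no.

Barycentric coordinates of N: (251/397, 115/397, 31/397).
The three coordinates are positive, positive, positive; a point is interior exactly when all three are positive.

yes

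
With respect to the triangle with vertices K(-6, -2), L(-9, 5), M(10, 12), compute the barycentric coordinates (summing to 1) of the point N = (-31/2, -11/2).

(1, 1/2, -1/2)

Signed area of the reference triangle: [KLM] = ½·((-6)·(5−12) + (-9)·(12−(-2)) + 10·(-2−5)) = ½·(42 − 126 − 70) = -77.
[NLM] = ½·((-31/2)·(5−12) + (-9)·(12−(-11/2)) + 10·(-11/2−5)) = ½·(217/2 − 315/2 − 105) = -77, so the K-coordinate is (-77)/(-77) = 1.
[KNM] = ½·((-6)·(-11/2−12) + (-31/2)·(12−(-2)) + 10·(-2−(-11/2))) = ½·(105 − 217 + 35) = -77/2, so the L-coordinate is 1/2.
[KLN] = ½·((-6)·(5−(-11/2)) + (-9)·(-11/2−(-2)) + (-31/2)·(-2−5)) = ½·(-63 + 63/2 + 217/2) = 77/2, so the M-coordinate is -1/2.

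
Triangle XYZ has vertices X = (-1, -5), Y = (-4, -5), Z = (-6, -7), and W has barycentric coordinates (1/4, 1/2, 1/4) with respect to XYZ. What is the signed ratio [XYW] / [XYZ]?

The signed ratio [XYW]/[XYZ] equals the barycentric coordinate of W at vertex Z, which is 1/4.

1/4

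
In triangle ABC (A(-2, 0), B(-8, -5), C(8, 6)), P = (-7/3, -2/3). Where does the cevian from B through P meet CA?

(1/2, 3/2)

Barycentric coordinates of P with respect to ABC: (1/2, 1/3, 1/6).
On side CA the B-coordinate is zero; dropping P's B-weight 1/3 and renormalizing the remaining 1/6 : 1/2 gives weights 1/4, 3/4 on C, A.
Q = (1/4)·(8, 6) + (3/4)·(-2, 0) = (1/2, 3/2).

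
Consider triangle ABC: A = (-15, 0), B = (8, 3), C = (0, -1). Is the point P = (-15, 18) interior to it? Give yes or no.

Barycentric coordinates of P: (53/17, 135/34, -207/34).
The three coordinates are positive, positive, negative; a point is interior exactly when all three are positive.

no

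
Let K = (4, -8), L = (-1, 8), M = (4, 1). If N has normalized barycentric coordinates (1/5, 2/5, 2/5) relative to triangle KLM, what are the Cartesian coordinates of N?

N = (1/5)·K + (2/5)·L + (2/5)·M.
x-coordinate: (1/5)·4 + (2/5)·(-1) + (2/5)·4 = 2.
y-coordinate: (1/5)·(-8) + (2/5)·8 + (2/5)·1 = 2.

(2, 2)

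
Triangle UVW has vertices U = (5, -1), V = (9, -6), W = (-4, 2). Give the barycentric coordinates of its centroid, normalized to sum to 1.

(1/3, 1/3, 1/3)

The centroid is the average of the vertices, so each weight is 1/3.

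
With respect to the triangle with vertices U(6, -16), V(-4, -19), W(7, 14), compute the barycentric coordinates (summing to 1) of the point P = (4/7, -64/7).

Signed area of the reference triangle: [UVW] = ½·(6·(-19−14) + (-4)·(14−(-16)) + 7·(-16−(-19))) = ½·(-198 − 120 + 21) = -297/2.
[PVW] = ½·((4/7)·(-19−14) + (-4)·(14−(-64/7)) + 7·(-64/7−(-19))) = ½·(-132/7 − 648/7 + 69) = -297/14, so the U-coordinate is (-297/14)/(-297/2) = 1/7.
[UPW] = ½·(6·(-64/7−14) + (4/7)·(14−(-16)) + 7·(-16−(-64/7))) = ½·(-972/7 + 120/7 − 48) = -594/7, so the V-coordinate is 4/7.
[UVP] = ½·(6·(-19−(-64/7)) + (-4)·(-64/7−(-16)) + (4/7)·(-16−(-19))) = ½·(-414/7 − 192/7 + 12/7) = -297/7, so the W-coordinate is 2/7.

(1/7, 4/7, 2/7)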